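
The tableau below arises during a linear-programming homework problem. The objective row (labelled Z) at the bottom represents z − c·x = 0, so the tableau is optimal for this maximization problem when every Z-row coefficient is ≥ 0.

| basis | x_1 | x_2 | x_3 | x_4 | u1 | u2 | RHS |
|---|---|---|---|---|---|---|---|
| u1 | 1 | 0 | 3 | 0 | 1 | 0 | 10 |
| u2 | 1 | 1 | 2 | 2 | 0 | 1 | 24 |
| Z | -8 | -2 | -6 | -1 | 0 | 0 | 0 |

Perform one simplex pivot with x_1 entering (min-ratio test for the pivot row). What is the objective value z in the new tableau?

Ratio test on column x_1 — row 1: 10/1 = 10; row 2: 24/1 = 24. Minimum is 10 at row 1 (u1 leaves); pivot element 1.
Pivot on row 1; the Z-row RHS becomes 0 − (-8)·10 = 80.

80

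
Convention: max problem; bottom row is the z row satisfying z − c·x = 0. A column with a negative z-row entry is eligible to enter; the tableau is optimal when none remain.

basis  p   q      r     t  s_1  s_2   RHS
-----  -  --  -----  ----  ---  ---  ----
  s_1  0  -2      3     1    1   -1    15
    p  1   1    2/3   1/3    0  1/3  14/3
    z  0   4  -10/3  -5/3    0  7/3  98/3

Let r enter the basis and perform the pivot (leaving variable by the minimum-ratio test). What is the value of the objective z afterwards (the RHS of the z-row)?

Ratio test on column r — row 1: 15/3 = 5; row 2: (14/3)/(2/3) = 7. Minimum is 5 at row 1 (s_1 leaves); pivot element 3.
Pivot on row 1; the z-row RHS becomes 98/3 − (-10/3)·5 = 148/3.

148/3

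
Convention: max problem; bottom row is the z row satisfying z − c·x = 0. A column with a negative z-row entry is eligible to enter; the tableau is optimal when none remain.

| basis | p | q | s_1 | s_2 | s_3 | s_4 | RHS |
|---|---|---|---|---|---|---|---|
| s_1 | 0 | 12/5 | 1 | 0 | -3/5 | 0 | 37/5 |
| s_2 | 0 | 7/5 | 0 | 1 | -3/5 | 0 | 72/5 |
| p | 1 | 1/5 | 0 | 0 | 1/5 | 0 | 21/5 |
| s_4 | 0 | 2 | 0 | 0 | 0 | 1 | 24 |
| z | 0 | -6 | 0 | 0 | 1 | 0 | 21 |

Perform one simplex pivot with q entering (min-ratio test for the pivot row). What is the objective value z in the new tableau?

Ratio test on column q — row 1: (37/5)/(12/5) = 37/12; row 2: (72/5)/(7/5) = 72/7; row 3: (21/5)/(1/5) = 21; row 4: 24/2 = 12. Minimum is 37/12 at row 1 (s_1 leaves); pivot element 12/5.
Pivot on row 1; the z-row RHS becomes 21 − (-6)·(37/12) = 79/2.

79/2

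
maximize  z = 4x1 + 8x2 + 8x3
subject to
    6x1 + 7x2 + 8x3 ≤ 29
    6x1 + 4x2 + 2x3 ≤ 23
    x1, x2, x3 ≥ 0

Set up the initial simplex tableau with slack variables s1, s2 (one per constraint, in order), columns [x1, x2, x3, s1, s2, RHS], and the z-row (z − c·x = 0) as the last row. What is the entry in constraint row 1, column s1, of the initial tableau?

1

Slack s1 belongs to constraint 1; its column is the unit vector e_1, so the entry in row 1 is 1.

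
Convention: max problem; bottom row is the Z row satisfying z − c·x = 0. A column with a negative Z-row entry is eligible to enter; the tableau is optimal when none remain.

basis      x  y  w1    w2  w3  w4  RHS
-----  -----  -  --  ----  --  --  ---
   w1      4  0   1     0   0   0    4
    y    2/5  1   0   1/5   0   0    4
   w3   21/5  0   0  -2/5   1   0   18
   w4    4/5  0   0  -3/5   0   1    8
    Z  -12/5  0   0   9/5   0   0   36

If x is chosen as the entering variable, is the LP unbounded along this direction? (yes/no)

Column x has positive entries in row(s) 1, 2, 3, 4, so the ratio test bounds it — not unbounded.

no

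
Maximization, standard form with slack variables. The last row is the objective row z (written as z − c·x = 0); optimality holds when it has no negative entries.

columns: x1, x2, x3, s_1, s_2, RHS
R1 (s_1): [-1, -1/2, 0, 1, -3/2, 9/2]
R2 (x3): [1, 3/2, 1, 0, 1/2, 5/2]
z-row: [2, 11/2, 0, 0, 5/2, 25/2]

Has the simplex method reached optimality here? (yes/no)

Every z-row coefficient is ≥ 0, so the tableau is optimal.

yes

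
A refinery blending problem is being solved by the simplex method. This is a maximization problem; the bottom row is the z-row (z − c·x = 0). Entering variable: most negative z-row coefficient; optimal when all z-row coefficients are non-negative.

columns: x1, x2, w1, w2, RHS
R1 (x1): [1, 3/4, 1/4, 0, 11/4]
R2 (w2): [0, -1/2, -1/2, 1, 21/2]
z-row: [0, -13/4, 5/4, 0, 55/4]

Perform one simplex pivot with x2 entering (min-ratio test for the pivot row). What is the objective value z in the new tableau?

Ratio test on column x2 — row 1: (11/4)/(3/4) = 11/3; row 2: entry -1/2 ≤ 0. Minimum is 11/3 at row 1 (x1 leaves); pivot element 3/4.
Pivot on row 1; the z-row RHS becomes 55/4 − (-13/4)·(11/3) = 77/3.

77/3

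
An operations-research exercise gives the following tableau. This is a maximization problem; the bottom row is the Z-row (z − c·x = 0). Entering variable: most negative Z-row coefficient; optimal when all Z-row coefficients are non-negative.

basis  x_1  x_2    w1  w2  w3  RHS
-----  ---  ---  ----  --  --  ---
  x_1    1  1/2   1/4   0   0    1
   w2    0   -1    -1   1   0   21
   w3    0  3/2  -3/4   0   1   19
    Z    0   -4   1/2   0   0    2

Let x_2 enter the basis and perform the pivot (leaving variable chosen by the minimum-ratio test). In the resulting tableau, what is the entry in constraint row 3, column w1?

-3/2

Ratio test on column x_2 — row 1: 1/(1/2) = 2; row 2: entry -1 ≤ 0; row 3: 19/(3/2) = 38/3. Minimum is 2 at row 1 (x_1 leaves); pivot element 1/2.
Divide row 1 by 1/2; eliminate column x_2 from the other rows.
Row 3 update in column w1: -3/4 − (3/2)·(1/2) = -3/2.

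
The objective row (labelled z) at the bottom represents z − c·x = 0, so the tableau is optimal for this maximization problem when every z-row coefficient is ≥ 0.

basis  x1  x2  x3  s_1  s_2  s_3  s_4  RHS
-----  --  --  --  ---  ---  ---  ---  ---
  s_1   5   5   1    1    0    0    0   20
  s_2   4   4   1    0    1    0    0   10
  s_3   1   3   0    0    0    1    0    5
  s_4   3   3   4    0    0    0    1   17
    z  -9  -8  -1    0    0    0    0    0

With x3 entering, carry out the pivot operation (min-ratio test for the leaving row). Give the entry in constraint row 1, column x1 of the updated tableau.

17/4

Ratio test on column x3 — row 1: 20/1 = 20; row 2: 10/1 = 10; row 3: entry 0 ≤ 0; row 4: 17/4 = 17/4. Minimum is 17/4 at row 4 (s_4 leaves); pivot element 4.
Divide row 4 by 4; eliminate column x3 from the other rows.
Row 1 update in column x1: 5 − 1·(3/4) = 17/4.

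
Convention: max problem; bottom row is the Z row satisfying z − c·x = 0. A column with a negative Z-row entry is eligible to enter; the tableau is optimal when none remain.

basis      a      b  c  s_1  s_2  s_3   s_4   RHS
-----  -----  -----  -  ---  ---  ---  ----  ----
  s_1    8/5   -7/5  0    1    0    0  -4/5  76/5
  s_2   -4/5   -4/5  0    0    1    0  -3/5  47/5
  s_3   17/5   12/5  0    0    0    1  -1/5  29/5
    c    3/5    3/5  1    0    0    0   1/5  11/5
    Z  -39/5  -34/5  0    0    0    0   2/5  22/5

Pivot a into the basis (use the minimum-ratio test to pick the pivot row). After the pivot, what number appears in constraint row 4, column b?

3/17

Ratio test on column a — row 1: (76/5)/(8/5) = 19/2; row 2: entry -4/5 ≤ 0; row 3: (29/5)/(17/5) = 29/17; row 4: (11/5)/(3/5) = 11/3. Minimum is 29/17 at row 3 (s_3 leaves); pivot element 17/5.
Divide row 3 by 17/5; eliminate column a from the other rows.
Row 4 update in column b: 3/5 − (3/5)·(12/17) = 3/17.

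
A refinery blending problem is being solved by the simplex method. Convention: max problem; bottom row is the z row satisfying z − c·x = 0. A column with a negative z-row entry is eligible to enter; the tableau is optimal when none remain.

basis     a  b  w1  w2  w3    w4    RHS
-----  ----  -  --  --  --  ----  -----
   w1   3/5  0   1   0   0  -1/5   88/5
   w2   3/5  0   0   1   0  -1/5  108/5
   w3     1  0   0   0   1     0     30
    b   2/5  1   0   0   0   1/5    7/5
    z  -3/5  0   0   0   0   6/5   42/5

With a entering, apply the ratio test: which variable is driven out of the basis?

Column a entries and ratios — w1: (88/5)/(3/5) = 88/3; w2: (108/5)/(3/5) = 36; w3: 30/1 = 30; b: (7/5)/(2/5) = 7/2.
Smallest ratio is 7/2 in the row of b, so b leaves.

b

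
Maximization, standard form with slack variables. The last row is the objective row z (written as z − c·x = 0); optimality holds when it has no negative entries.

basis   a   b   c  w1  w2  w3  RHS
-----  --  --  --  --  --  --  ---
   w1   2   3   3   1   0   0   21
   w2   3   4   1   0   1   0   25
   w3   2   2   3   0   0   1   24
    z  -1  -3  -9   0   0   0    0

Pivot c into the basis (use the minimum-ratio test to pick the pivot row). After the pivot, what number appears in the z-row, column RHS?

63

Ratio test on column c — row 1: 21/3 = 7; row 2: 25/1 = 25; row 3: 24/3 = 8. Minimum is 7 at row 1 (w1 leaves); pivot element 3.
Divide row 1 by 3; eliminate column c from the other rows.
z-row update in column RHS: 0 − (-9)·7 = 63.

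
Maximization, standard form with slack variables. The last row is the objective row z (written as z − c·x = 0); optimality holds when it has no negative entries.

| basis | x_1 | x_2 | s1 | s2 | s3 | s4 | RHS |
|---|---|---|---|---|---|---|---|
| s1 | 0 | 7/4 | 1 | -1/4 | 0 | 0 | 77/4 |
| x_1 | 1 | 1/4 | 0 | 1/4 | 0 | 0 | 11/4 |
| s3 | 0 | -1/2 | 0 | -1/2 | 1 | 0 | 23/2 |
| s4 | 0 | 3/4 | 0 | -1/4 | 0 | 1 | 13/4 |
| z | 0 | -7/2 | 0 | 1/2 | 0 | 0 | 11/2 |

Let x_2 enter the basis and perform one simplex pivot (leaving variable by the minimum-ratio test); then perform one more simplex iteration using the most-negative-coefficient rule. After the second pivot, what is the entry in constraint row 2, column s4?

-1

Ratio test on column x_2 — row 1: (77/4)/(7/4) = 11; row 2: (11/4)/(1/4) = 11; row 3: entry -1/2 ≤ 0; row 4: (13/4)/(3/4) = 13/3. Minimum is 13/3 at row 4 (s4 leaves); pivot element 3/4.
Divide row 4 by 3/4; eliminate column x_2 from the other rows.
Second iteration: most negative z-row entry is -2/3 in column s2, so s2 enters.
Ratio test on column s2 — row 1: (35/3)/(1/3) = 35; row 2: (5/3)/(1/3) = 5; row 3: entry -2/3 ≤ 0; row 4: entry -1/3 ≤ 0. Minimum is 5 at row 2 (x_1 leaves); pivot element 1/3.
Divide row 2 by 1/3; eliminate column s2 from the other rows.
After both pivots, the entry at constraint row 2, column s4 is -1.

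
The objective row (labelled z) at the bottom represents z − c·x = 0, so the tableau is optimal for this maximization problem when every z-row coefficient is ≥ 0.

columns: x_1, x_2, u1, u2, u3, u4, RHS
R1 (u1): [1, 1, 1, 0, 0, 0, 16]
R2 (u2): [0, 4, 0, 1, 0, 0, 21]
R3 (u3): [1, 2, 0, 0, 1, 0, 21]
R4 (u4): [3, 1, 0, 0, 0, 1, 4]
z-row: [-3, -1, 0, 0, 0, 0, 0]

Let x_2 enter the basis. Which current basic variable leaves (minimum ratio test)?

Column x_2 entries and ratios — u1: 16/1 = 16; u2: 21/4 = 21/4; u3: 21/2 = 21/2; u4: 4/1 = 4.
Smallest ratio is 4 in the row of u4, so u4 leaves.

u4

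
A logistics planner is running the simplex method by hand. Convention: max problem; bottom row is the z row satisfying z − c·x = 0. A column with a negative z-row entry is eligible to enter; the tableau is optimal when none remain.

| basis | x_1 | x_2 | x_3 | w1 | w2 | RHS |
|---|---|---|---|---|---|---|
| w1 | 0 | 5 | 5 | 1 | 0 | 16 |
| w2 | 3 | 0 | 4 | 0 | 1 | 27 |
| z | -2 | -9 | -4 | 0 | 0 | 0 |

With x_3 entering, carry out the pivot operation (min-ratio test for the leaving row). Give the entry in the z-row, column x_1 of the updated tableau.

Ratio test on column x_3 — row 1: 16/5 = 16/5; row 2: 27/4 = 27/4. Minimum is 16/5 at row 1 (w1 leaves); pivot element 5.
Divide row 1 by 5; eliminate column x_3 from the other rows.
z-row update in column x_1: -2 − (-4)·0 = -2.

-2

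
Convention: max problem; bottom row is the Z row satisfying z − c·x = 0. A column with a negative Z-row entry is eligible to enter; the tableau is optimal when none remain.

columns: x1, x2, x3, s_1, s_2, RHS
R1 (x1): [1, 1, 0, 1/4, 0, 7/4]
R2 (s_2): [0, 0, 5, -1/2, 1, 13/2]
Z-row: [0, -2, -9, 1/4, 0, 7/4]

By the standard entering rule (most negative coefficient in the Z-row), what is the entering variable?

x3

Negative Z-row entries: x2: -2, x3: -9.
The most negative is -9 in column x3, so x3 enters.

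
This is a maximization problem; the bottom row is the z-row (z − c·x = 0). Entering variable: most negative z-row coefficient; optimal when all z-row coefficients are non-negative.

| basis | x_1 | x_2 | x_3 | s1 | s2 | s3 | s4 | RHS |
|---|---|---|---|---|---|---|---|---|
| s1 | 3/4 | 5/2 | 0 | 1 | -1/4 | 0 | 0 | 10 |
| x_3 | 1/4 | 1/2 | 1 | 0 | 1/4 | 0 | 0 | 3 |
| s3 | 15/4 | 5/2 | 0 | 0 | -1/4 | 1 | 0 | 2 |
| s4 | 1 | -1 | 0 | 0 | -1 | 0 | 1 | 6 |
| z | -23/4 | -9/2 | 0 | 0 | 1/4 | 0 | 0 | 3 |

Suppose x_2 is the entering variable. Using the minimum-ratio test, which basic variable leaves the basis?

Column x_2 entries and ratios — s1: 10/(5/2) = 4; x_3: 3/(1/2) = 6; s3: 2/(5/2) = 4/5; s4: -1 ≤ 0, skip.
Smallest ratio is 4/5 in the row of s3, so s3 leaves.

s3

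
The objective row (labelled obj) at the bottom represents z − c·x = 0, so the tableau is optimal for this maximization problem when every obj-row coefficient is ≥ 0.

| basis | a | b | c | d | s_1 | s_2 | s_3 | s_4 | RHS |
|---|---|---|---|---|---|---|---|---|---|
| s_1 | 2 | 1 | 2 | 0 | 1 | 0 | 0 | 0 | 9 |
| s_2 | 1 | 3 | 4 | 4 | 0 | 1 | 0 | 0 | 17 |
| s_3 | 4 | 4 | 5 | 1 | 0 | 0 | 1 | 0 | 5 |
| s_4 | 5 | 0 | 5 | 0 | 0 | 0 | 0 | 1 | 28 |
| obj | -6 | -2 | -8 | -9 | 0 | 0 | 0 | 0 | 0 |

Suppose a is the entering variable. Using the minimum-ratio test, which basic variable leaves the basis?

s_3

Column a entries and ratios — s_1: 9/2 = 9/2; s_2: 17/1 = 17; s_3: 5/4 = 5/4; s_4: 28/5 = 28/5.
Smallest ratio is 5/4 in the row of s_3, so s_3 leaves.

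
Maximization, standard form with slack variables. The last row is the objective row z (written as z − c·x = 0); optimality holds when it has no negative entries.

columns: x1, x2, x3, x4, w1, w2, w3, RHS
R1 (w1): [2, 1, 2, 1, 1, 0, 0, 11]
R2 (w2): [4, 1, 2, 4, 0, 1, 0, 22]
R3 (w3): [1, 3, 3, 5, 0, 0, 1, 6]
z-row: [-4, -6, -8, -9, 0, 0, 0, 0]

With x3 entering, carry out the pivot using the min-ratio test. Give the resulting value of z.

Ratio test on column x3 — row 1: 11/2 = 11/2; row 2: 22/2 = 11; row 3: 6/3 = 2. Minimum is 2 at row 3 (w3 leaves); pivot element 3.
Pivot on row 3; the z-row RHS becomes 0 − (-8)·2 = 16.

16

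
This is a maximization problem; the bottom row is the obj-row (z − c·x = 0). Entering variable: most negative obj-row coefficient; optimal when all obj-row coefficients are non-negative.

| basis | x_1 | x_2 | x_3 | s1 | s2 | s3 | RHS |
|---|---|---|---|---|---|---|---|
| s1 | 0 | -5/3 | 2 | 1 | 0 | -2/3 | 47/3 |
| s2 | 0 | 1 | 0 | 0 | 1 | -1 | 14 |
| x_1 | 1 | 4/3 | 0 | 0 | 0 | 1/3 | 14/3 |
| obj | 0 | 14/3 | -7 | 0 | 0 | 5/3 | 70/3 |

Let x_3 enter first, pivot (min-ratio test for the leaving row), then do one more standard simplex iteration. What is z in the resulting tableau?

Ratio test on column x_3 — row 1: (47/3)/2 = 47/6; row 2: entry 0 ≤ 0; row 3: entry 0 ≤ 0. Minimum is 47/6 at row 1 (s1 leaves); pivot element 2.
Pivot on row 1; the obj-row RHS becomes 70/3 − (-7)·(47/6) = 469/6.
Next entering variable (most negative obj-row entry -7/6): x_2.
Ratio test on column x_2 — row 1: entry -5/6 ≤ 0; row 2: 14/1 = 14; row 3: (14/3)/(4/3) = 7/2. Minimum is 7/2 at row 3 (x_1 leaves); pivot element 4/3.
After the second pivot the obj-row RHS is 469/6 − (-7/6)·(7/2) = 329/4.

329/4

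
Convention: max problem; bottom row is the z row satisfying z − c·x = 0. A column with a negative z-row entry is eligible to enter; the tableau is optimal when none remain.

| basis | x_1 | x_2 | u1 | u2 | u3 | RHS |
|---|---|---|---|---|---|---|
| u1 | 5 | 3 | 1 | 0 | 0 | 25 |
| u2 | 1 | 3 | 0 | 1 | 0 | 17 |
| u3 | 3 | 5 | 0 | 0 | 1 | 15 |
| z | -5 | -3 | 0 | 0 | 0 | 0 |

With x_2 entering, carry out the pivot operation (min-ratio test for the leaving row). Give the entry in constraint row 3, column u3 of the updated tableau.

1/5

Ratio test on column x_2 — row 1: 25/3 = 25/3; row 2: 17/3 = 17/3; row 3: 15/5 = 3. Minimum is 3 at row 3 (u3 leaves); pivot element 5.
Divide row 3 by 5; eliminate column x_2 from the other rows.
In the new row 3, the u3 entry is the old entry divided by the pivot: 1/5 = 1/5.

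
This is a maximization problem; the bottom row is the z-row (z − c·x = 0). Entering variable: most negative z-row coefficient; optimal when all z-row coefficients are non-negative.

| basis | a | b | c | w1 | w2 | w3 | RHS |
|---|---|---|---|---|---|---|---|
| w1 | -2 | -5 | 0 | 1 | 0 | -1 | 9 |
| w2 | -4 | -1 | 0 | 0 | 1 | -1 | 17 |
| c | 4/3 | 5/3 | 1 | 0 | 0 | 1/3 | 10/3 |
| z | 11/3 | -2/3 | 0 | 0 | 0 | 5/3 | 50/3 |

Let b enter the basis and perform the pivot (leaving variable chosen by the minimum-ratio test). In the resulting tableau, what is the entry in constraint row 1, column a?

Ratio test on column b — row 1: entry -5 ≤ 0; row 2: entry -1 ≤ 0; row 3: (10/3)/(5/3) = 2. Minimum is 2 at row 3 (c leaves); pivot element 5/3.
Divide row 3 by 5/3; eliminate column b from the other rows.
Row 1 update in column a: -2 − (-5)·(4/5) = 2.

2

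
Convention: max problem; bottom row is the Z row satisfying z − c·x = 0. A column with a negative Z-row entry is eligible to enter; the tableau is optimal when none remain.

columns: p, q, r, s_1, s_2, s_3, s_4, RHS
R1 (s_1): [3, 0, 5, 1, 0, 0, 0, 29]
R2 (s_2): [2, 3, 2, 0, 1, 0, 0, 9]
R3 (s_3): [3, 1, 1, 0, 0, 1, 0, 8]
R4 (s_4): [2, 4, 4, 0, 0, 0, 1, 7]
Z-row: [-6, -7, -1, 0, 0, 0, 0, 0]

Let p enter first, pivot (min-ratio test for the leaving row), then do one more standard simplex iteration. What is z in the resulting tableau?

37/2

Ratio test on column p — row 1: 29/3 = 29/3; row 2: 9/2 = 9/2; row 3: 8/3 = 8/3; row 4: 7/2 = 7/2. Minimum is 8/3 at row 3 (s_3 leaves); pivot element 3.
Pivot on row 3; the Z-row RHS becomes 0 − (-6)·(8/3) = 16.
Next entering variable (most negative Z-row entry -5): q.
Ratio test on column q — row 1: entry -1 ≤ 0; row 2: (11/3)/(7/3) = 11/7; row 3: (8/3)/(1/3) = 8; row 4: (5/3)/(10/3) = 1/2. Minimum is 1/2 at row 4 (s_4 leaves); pivot element 10/3.
After the second pivot the Z-row RHS is 16 − (-5)·(1/2) = 37/2.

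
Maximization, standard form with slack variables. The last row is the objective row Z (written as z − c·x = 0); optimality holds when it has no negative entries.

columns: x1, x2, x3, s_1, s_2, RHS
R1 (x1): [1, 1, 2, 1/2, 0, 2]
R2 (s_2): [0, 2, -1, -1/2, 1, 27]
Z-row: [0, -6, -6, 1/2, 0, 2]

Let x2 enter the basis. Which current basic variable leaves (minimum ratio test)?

Column x2 entries and ratios — x1: 2/1 = 2; s_2: 27/2 = 27/2.
Smallest ratio is 2 in the row of x1, so x1 leaves.

x1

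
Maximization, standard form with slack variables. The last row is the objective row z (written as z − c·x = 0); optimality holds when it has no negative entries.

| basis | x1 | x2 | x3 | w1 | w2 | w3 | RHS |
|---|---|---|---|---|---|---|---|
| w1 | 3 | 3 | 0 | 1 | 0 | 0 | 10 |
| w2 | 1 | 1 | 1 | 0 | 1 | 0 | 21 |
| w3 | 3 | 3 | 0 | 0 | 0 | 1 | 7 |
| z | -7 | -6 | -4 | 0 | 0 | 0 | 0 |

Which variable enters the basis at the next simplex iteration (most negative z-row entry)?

x1

Negative z-row entries: x1: -7, x2: -6, x3: -4.
The most negative is -7 in column x1, so x1 enters.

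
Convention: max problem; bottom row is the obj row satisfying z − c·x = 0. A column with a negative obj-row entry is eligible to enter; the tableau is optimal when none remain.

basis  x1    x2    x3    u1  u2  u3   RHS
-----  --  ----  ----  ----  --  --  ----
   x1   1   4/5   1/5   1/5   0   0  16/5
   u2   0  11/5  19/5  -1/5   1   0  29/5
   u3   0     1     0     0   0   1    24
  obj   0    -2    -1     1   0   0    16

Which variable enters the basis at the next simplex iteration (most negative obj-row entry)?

Negative obj-row entries: x2: -2, x3: -1.
The most negative is -2 in column x2, so x2 enters.

x2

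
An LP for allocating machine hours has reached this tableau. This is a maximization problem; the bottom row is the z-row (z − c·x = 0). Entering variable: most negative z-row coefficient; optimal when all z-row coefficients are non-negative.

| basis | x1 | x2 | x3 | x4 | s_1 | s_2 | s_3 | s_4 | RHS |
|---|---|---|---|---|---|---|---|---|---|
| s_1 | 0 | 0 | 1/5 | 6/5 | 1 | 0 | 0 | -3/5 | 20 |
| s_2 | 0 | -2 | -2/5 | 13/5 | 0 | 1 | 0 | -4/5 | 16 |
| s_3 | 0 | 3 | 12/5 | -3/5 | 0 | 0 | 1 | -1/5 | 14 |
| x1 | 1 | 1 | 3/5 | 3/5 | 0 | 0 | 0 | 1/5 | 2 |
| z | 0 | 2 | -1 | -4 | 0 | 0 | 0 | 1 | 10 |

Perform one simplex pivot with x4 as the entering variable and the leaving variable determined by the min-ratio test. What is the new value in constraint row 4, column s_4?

1/3

Ratio test on column x4 — row 1: 20/(6/5) = 50/3; row 2: 16/(13/5) = 80/13; row 3: entry -3/5 ≤ 0; row 4: 2/(3/5) = 10/3. Minimum is 10/3 at row 4 (x1 leaves); pivot element 3/5.
Divide row 4 by 3/5; eliminate column x4 from the other rows.
In the new row 4, the s_4 entry is the old entry divided by the pivot: (1/5)/(3/5) = 1/3.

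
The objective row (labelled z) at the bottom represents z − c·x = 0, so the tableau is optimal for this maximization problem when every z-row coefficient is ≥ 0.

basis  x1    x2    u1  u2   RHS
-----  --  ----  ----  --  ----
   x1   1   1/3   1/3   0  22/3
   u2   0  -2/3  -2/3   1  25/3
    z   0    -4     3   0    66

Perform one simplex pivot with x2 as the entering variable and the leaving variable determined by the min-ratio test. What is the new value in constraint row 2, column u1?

0

Ratio test on column x2 — row 1: (22/3)/(1/3) = 22; row 2: entry -2/3 ≤ 0. Minimum is 22 at row 1 (x1 leaves); pivot element 1/3.
Divide row 1 by 1/3; eliminate column x2 from the other rows.
Row 2 update in column u1: -2/3 − (-2/3)·1 = 0.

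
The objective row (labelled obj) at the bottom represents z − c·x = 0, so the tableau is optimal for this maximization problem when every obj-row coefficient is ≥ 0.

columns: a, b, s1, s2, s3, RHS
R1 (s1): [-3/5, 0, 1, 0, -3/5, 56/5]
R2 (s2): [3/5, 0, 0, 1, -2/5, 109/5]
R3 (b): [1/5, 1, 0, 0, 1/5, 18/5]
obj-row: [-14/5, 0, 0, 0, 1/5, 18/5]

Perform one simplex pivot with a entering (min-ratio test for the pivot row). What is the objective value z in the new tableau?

Ratio test on column a — row 1: entry -3/5 ≤ 0; row 2: (109/5)/(3/5) = 109/3; row 3: (18/5)/(1/5) = 18. Minimum is 18 at row 3 (b leaves); pivot element 1/5.
Pivot on row 3; the obj-row RHS becomes 18/5 − (-14/5)·18 = 54.

54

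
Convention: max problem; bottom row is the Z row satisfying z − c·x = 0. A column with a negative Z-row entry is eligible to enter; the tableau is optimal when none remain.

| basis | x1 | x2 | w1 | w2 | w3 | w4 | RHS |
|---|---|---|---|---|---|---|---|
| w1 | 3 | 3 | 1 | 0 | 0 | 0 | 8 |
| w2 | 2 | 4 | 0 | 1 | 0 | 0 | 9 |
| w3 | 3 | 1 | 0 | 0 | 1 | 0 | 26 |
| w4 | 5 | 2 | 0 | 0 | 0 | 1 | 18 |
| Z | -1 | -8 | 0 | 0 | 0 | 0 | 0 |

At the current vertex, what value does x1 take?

0

x1 is not in the basis, so in the current basic feasible solution x1 = 0.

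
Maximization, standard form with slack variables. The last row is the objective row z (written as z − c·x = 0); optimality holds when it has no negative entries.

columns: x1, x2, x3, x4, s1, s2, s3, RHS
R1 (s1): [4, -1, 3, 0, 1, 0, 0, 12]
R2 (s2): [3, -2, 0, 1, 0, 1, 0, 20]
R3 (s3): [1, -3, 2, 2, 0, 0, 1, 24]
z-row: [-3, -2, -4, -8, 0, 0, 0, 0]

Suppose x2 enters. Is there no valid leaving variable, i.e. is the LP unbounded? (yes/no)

Every constraint-row entry in column x2 is ≤ 0, so increasing x2 is unbounded.

yes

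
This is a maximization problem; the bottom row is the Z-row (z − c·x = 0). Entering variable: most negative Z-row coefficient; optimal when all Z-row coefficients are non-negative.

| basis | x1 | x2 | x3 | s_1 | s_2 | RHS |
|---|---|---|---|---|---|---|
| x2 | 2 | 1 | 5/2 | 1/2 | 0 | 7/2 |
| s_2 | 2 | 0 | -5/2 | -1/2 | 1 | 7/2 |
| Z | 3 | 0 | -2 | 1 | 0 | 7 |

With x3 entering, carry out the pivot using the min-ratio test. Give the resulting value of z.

Ratio test on column x3 — row 1: (7/2)/(5/2) = 7/5; row 2: entry -5/2 ≤ 0. Minimum is 7/5 at row 1 (x2 leaves); pivot element 5/2.
Pivot on row 1; the Z-row RHS becomes 7 − (-2)·(7/5) = 49/5.

49/5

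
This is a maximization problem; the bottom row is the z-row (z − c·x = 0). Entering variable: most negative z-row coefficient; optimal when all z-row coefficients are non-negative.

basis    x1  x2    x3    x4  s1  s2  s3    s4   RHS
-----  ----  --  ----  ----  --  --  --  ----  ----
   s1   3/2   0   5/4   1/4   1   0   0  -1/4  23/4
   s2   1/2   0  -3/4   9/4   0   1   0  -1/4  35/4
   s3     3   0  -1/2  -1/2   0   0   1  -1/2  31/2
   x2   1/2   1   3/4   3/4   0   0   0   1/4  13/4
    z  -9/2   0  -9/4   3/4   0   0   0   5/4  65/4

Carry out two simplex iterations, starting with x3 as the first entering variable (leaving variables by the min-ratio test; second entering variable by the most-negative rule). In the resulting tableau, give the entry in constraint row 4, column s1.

-1

Ratio test on column x3 — row 1: (23/4)/(5/4) = 23/5; row 2: entry -3/4 ≤ 0; row 3: entry -1/2 ≤ 0; row 4: (13/4)/(3/4) = 13/3. Minimum is 13/3 at row 4 (x2 leaves); pivot element 3/4.
Divide row 4 by 3/4; eliminate column x3 from the other rows.
Second iteration: most negative z-row entry is -3 in column x1, so x1 enters.
Ratio test on column x1 — row 1: (1/3)/(2/3) = 1/2; row 2: 12/1 = 12; row 3: (53/3)/(10/3) = 53/10; row 4: (13/3)/(2/3) = 13/2. Minimum is 1/2 at row 1 (s1 leaves); pivot element 2/3.
Divide row 1 by 2/3; eliminate column x1 from the other rows.
After both pivots, the entry at constraint row 4, column s1 is -1.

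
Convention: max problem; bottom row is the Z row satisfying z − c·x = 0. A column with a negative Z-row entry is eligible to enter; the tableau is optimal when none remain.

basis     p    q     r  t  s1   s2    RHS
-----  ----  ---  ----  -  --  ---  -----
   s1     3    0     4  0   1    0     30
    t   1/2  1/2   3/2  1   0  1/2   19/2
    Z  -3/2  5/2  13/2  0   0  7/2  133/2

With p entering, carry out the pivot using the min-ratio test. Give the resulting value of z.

163/2

Ratio test on column p — row 1: 30/3 = 10; row 2: (19/2)/(1/2) = 19. Minimum is 10 at row 1 (s1 leaves); pivot element 3.
Pivot on row 1; the Z-row RHS becomes 133/2 − (-3/2)·10 = 163/2.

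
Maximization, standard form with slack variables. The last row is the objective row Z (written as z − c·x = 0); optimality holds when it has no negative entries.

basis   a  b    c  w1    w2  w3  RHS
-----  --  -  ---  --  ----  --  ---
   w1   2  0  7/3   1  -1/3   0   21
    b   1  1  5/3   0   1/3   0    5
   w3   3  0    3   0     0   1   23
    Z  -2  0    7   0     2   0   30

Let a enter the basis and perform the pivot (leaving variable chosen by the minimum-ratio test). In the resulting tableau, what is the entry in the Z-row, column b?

Ratio test on column a — row 1: 21/2 = 21/2; row 2: 5/1 = 5; row 3: 23/3 = 23/3. Minimum is 5 at row 2 (b leaves); pivot element 1.
Divide row 2 by 1; eliminate column a from the other rows.
Z-row update in column b: 0 − (-2)·1 = 2.

2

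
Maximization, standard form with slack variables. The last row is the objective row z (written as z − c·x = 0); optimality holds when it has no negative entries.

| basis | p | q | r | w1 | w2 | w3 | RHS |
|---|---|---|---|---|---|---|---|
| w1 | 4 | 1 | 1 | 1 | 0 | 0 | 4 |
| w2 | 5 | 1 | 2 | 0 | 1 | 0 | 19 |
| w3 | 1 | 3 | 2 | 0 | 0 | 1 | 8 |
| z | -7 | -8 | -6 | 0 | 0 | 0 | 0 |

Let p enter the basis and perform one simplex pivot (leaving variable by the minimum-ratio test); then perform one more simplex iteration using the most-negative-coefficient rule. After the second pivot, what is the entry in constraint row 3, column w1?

-1/11

Ratio test on column p — row 1: 4/4 = 1; row 2: 19/5 = 19/5; row 3: 8/1 = 8. Minimum is 1 at row 1 (w1 leaves); pivot element 4.
Divide row 1 by 4; eliminate column p from the other rows.
Second iteration: most negative z-row entry is -25/4 in column q, so q enters.
Ratio test on column q — row 1: 1/(1/4) = 4; row 2: entry -1/4 ≤ 0; row 3: 7/(11/4) = 28/11. Minimum is 28/11 at row 3 (w3 leaves); pivot element 11/4.
Divide row 3 by 11/4; eliminate column q from the other rows.
After both pivots, the entry at constraint row 3, column w1 is -1/11.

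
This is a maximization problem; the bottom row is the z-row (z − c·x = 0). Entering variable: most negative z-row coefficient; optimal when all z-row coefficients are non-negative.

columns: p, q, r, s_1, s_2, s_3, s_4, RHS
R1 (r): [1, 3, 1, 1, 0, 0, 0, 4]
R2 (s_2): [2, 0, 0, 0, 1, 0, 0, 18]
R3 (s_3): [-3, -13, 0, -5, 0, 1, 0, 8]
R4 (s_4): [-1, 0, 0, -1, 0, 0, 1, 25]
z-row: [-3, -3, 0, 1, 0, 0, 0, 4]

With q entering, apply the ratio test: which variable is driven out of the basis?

r

Column q entries and ratios — r: 4/3 = 4/3; s_2: 0 ≤ 0, skip; s_3: -13 ≤ 0, skip; s_4: 0 ≤ 0, skip.
Smallest ratio is 4/3 in the row of r, so r leaves.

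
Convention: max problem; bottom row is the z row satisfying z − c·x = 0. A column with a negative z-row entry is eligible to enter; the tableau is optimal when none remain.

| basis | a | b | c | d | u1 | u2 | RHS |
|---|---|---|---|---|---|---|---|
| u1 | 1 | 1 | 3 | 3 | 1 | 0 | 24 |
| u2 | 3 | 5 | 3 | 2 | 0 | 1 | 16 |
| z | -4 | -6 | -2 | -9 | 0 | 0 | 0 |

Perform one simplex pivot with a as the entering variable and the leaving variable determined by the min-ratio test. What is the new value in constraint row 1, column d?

7/3

Ratio test on column a — row 1: 24/1 = 24; row 2: 16/3 = 16/3. Minimum is 16/3 at row 2 (u2 leaves); pivot element 3.
Divide row 2 by 3; eliminate column a from the other rows.
Row 1 update in column d: 3 − 1·(2/3) = 7/3.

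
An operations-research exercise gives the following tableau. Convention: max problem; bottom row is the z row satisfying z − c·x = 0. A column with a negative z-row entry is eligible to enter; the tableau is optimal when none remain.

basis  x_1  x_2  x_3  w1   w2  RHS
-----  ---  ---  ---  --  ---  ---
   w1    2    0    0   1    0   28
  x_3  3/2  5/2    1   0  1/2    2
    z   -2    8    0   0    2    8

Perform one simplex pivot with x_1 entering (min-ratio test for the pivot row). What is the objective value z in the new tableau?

32/3

Ratio test on column x_1 — row 1: 28/2 = 14; row 2: 2/(3/2) = 4/3. Minimum is 4/3 at row 2 (x_3 leaves); pivot element 3/2.
Pivot on row 2; the z-row RHS becomes 8 − (-2)·(4/3) = 32/3.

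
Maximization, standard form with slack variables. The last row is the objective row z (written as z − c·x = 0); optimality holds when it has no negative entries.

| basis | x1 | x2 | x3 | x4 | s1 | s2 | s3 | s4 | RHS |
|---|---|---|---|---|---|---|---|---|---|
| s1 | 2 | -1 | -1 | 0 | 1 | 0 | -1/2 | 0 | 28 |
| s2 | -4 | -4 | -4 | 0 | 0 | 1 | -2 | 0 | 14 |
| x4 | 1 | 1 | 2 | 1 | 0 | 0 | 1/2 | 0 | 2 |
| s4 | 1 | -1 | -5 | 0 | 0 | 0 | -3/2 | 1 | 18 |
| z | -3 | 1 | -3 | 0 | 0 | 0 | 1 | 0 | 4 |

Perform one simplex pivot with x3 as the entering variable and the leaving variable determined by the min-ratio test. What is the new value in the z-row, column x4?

Ratio test on column x3 — row 1: entry -1 ≤ 0; row 2: entry -4 ≤ 0; row 3: 2/2 = 1; row 4: entry -5 ≤ 0. Minimum is 1 at row 3 (x4 leaves); pivot element 2.
Divide row 3 by 2; eliminate column x3 from the other rows.
z-row update in column x4: 0 − (-3)·(1/2) = 3/2.

3/2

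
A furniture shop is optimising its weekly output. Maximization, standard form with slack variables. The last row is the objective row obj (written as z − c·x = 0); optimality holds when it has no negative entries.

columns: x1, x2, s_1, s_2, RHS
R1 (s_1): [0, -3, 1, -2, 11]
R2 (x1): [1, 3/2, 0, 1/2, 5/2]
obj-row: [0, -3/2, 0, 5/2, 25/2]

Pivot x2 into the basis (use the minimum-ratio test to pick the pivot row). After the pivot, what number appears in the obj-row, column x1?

1

Ratio test on column x2 — row 1: entry -3 ≤ 0; row 2: (5/2)/(3/2) = 5/3. Minimum is 5/3 at row 2 (x1 leaves); pivot element 3/2.
Divide row 2 by 3/2; eliminate column x2 from the other rows.
obj-row update in column x1: 0 − (-3/2)·(2/3) = 1.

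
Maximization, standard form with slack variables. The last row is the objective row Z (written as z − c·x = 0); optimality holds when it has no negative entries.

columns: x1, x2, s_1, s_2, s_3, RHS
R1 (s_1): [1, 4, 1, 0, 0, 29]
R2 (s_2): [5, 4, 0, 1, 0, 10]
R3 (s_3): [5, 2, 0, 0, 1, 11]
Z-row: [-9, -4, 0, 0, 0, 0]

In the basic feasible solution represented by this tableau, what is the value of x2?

0

x2 is not in the basis, so in the current basic feasible solution x2 = 0.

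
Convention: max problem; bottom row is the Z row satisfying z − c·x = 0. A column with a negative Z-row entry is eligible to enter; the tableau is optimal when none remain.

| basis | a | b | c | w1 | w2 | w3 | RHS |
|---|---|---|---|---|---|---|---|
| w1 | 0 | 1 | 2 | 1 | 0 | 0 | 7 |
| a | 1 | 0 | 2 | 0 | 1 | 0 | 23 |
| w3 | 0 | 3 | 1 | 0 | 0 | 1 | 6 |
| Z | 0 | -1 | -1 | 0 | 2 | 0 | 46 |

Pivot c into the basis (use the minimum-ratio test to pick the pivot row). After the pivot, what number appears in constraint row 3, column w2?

0

Ratio test on column c — row 1: 7/2 = 7/2; row 2: 23/2 = 23/2; row 3: 6/1 = 6. Minimum is 7/2 at row 1 (w1 leaves); pivot element 2.
Divide row 1 by 2; eliminate column c from the other rows.
Row 3 update in column w2: 0 − 1·0 = 0.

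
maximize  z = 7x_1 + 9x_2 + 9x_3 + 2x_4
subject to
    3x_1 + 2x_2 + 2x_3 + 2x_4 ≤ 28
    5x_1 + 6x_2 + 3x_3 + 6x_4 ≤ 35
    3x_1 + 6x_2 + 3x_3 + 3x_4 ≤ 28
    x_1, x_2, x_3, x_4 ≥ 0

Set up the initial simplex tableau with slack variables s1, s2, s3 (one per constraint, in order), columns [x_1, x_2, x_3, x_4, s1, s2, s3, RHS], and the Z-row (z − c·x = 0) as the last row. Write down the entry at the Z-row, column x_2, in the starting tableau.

The Z-row carries the negated objective coefficients: the x_2 entry is -9.

-9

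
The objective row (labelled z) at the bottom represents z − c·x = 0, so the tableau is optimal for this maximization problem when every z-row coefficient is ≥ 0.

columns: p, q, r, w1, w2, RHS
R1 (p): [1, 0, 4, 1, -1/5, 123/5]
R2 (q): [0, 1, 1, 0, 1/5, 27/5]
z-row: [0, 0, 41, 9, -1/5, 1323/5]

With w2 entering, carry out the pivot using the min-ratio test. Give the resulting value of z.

Ratio test on column w2 — row 1: entry -1/5 ≤ 0; row 2: (27/5)/(1/5) = 27. Minimum is 27 at row 2 (q leaves); pivot element 1/5.
Pivot on row 2; the z-row RHS becomes 1323/5 − (-1/5)·27 = 270.

270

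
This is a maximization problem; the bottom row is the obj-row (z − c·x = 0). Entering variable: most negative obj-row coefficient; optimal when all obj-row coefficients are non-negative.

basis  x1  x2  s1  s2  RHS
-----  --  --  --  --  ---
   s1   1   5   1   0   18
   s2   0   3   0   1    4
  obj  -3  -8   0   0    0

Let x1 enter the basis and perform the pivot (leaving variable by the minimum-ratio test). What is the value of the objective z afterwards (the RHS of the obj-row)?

Ratio test on column x1 — row 1: 18/1 = 18; row 2: entry 0 ≤ 0. Minimum is 18 at row 1 (s1 leaves); pivot element 1.
Pivot on row 1; the obj-row RHS becomes 0 − (-3)·18 = 54.

54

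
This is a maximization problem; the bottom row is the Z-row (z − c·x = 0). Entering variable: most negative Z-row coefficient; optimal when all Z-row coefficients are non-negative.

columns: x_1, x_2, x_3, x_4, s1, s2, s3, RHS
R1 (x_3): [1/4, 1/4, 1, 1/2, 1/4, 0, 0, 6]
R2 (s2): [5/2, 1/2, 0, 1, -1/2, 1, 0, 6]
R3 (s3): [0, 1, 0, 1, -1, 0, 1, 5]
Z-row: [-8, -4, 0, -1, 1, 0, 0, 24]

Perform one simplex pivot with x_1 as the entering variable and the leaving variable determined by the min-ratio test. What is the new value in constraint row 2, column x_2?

Ratio test on column x_1 — row 1: 6/(1/4) = 24; row 2: 6/(5/2) = 12/5; row 3: entry 0 ≤ 0. Minimum is 12/5 at row 2 (s2 leaves); pivot element 5/2.
Divide row 2 by 5/2; eliminate column x_1 from the other rows.
In the new row 2, the x_2 entry is the old entry divided by the pivot: (1/2)/(5/2) = 1/5.

1/5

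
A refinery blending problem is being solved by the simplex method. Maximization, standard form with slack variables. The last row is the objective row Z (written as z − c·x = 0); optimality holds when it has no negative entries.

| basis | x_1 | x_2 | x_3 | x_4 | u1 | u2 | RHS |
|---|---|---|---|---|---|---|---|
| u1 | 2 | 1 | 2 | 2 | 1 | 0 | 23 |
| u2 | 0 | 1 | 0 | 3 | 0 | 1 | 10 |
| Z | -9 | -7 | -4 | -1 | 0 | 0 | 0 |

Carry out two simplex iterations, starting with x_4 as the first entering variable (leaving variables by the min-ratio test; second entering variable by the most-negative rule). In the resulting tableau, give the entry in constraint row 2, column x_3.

Ratio test on column x_4 — row 1: 23/2 = 23/2; row 2: 10/3 = 10/3. Minimum is 10/3 at row 2 (u2 leaves); pivot element 3.
Divide row 2 by 3; eliminate column x_4 from the other rows.
Second iteration: most negative Z-row entry is -9 in column x_1, so x_1 enters.
Ratio test on column x_1 — row 1: (49/3)/2 = 49/6; row 2: entry 0 ≤ 0. Minimum is 49/6 at row 1 (u1 leaves); pivot element 2.
Divide row 1 by 2; eliminate column x_1 from the other rows.
After both pivots, the entry at constraint row 2, column x_3 is 0.

0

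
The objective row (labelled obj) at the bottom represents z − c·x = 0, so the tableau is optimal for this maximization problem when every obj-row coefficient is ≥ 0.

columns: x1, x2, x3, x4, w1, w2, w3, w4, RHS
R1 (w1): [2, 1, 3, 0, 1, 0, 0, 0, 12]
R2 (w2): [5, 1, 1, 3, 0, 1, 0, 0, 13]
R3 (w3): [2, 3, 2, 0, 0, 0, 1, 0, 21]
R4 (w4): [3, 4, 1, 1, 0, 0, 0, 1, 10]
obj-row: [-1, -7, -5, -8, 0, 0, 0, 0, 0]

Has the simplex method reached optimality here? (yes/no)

The obj-row has a negative entry -8 in column x4, so it is not optimal.

no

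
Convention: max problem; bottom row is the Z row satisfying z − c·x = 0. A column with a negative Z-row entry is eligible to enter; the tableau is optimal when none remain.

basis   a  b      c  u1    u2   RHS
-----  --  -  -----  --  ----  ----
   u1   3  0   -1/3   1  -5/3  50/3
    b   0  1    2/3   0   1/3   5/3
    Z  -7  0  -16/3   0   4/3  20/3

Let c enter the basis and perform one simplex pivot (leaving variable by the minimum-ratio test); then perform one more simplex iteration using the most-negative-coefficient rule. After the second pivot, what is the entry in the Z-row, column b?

Ratio test on column c — row 1: entry -1/3 ≤ 0; row 2: (5/3)/(2/3) = 5/2. Minimum is 5/2 at row 2 (b leaves); pivot element 2/3.
Divide row 2 by 2/3; eliminate column c from the other rows.
Second iteration: most negative Z-row entry is -7 in column a, so a enters.
Ratio test on column a — row 1: (35/2)/3 = 35/6; row 2: entry 0 ≤ 0. Minimum is 35/6 at row 1 (u1 leaves); pivot element 3.
Divide row 1 by 3; eliminate column a from the other rows.
After both pivots, the entry at the Z-row, column b is 55/6.

55/6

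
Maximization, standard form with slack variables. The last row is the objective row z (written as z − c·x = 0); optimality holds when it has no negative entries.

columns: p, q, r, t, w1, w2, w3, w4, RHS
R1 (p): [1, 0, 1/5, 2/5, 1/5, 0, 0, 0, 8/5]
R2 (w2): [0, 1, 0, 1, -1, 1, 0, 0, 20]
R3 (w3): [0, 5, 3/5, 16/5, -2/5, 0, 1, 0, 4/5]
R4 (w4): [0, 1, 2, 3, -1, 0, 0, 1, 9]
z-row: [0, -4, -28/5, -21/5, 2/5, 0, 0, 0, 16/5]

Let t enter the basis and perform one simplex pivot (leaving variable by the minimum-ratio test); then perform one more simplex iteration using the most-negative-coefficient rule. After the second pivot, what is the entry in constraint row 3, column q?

25/3

Ratio test on column t — row 1: (8/5)/(2/5) = 4; row 2: 20/1 = 20; row 3: (4/5)/(16/5) = 1/4; row 4: 9/3 = 3. Minimum is 1/4 at row 3 (w3 leaves); pivot element 16/5.
Divide row 3 by 16/5; eliminate column t from the other rows.
Second iteration: most negative z-row entry is -77/16 in column r, so r enters.
Ratio test on column r — row 1: (3/2)/(1/8) = 12; row 2: entry -3/16 ≤ 0; row 3: (1/4)/(3/16) = 4/3; row 4: (33/4)/(23/16) = 132/23. Minimum is 4/3 at row 3 (t leaves); pivot element 3/16.
Divide row 3 by 3/16; eliminate column r from the other rows.
After both pivots, the entry at constraint row 3, column q is 25/3.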